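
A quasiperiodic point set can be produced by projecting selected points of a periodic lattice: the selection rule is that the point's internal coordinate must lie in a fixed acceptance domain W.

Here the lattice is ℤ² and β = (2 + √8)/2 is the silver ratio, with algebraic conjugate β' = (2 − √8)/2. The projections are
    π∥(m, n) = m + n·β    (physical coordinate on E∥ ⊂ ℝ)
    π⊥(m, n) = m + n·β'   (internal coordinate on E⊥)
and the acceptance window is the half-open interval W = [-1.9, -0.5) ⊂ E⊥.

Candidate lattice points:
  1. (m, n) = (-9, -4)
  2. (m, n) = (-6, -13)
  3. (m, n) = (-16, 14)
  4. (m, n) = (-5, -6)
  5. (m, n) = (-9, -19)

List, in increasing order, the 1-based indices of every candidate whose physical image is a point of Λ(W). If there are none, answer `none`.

2, 5

Compute β' = (2−√8)/2 = -0.414214, so π⊥(m,n) = m -0.414214·n.
#1 (-9,-4): internal coord -9 + (-4)·β' = -7.343146; -7.343146 ∉ [-1.9, -0.5) → out
#2 (-6,-13): internal coord -6 + (-13)·β' = -0.615224; -0.615224 ∈ [-1.9, -0.5) → IN Λ
#3 (-16,14): internal coord -16 + (14)·β' = -21.798990; -21.798990 ∉ [-1.9, -0.5) → out
#4 (-5,-6): internal coord -5 + (-6)·β' = -2.514719; -2.514719 ∉ [-1.9, -0.5) → out
#5 (-9,-19): internal coord -9 + (-19)·β' = -1.129942; -1.129942 ∈ [-1.9, -0.5) → IN Λ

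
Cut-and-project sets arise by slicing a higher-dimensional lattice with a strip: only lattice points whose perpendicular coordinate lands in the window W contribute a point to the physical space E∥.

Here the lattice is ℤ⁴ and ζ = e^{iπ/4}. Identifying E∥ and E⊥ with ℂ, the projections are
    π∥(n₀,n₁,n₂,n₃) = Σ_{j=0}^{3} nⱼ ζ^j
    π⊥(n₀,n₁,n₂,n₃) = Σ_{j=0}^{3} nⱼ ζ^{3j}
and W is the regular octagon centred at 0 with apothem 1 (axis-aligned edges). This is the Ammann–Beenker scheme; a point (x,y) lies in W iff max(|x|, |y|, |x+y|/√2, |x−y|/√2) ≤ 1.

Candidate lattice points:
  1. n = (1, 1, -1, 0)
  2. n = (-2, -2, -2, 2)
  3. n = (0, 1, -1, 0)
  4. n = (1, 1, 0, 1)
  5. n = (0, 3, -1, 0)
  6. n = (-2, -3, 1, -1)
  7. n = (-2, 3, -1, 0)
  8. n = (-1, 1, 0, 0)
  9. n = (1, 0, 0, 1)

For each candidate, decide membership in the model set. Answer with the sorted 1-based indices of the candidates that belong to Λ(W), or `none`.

Internal map: ζ^{3j} for j=0..3 gives (1,0), (−√2/2,√2/2), (0,−1), (√2/2,√2/2).
candidate 1: n = (1, 1, -1, 0) → π⊥ ≈ (+0.292893, +1.707107); max(|x|,|y|,|x±y|/√2) = 1.707107 > 1 ⇒ ∉ W
candidate 2: n = (-2, -2, -2, 2) → π⊥ ≈ (+0.828427, +2.000000); max(|x|,|y|,|x±y|/√2) = 2.000000 > 1 ⇒ ∉ W
candidate 3: n = (0, 1, -1, 0) → π⊥ ≈ (-0.707107, +1.707107); max(|x|,|y|,|x±y|/√2) = 1.707107 > 1 ⇒ ∉ W
candidate 4: n = (1, 1, 0, 1) → π⊥ ≈ (+1.000000, +1.414214); max(|x|,|y|,|x±y|/√2) = 1.707107 > 1 ⇒ ∉ W
candidate 5: n = (0, 3, -1, 0) → π⊥ ≈ (-2.121320, +3.121320); max(|x|,|y|,|x±y|/√2) = 3.707107 > 1 ⇒ ∉ W
candidate 6: n = (-2, -3, 1, -1) → π⊥ ≈ (-0.585786, -3.828427); max(|x|,|y|,|x±y|/√2) = 3.828427 > 1 ⇒ ∉ W
candidate 7: n = (-2, 3, -1, 0) → π⊥ ≈ (-4.121320, +3.121320); max(|x|,|y|,|x±y|/√2) = 5.121320 > 1 ⇒ ∉ W
candidate 8: n = (-1, 1, 0, 0) → π⊥ ≈ (-1.707107, +0.707107); max(|x|,|y|,|x±y|/√2) = 1.707107 > 1 ⇒ ∉ W
candidate 9: n = (1, 0, 0, 1) → π⊥ ≈ (+1.707107, +0.707107); max(|x|,|y|,|x±y|/√2) = 1.707107 > 1 ⇒ ∉ W

none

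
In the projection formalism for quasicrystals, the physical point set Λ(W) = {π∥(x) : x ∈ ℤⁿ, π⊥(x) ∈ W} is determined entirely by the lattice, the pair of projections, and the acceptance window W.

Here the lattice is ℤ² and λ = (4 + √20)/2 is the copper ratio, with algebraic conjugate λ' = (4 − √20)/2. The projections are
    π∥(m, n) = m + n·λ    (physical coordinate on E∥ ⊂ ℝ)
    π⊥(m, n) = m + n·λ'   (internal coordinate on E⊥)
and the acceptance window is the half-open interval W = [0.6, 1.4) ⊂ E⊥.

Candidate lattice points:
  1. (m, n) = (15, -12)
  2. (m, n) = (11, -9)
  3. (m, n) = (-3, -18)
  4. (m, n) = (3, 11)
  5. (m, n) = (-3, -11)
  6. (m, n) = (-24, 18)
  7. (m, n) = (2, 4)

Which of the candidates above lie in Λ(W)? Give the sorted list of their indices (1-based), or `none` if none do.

3, 7

Numerically λ ≈ 4.236068 and λ' = −1/λ ≈ -0.236068.
candidate 1: (m,n)=(15,-12) → π∥ = 15-12·λ ≈ -35.832816, π⊥ = 15-12·λ' ≈ 17.832816 ∉ [0.6, 1.4) ⇒ out
candidate 2: (m,n)=(11,-9) → π∥ = 11-9·λ ≈ -27.124612, π⊥ = 11-9·λ' ≈ 13.124612 ∉ [0.6, 1.4) ⇒ out
candidate 3: (m,n)=(-3,-18) → π∥ = -3-18·λ ≈ -79.249224, π⊥ = -3-18·λ' ≈ 1.249224 ∈ [0.6, 1.4) ⇒ IN Λ
candidate 4: (m,n)=(3,11) → π∥ = 3+11·λ ≈ 49.596748, π⊥ = 3+11·λ' ≈ 0.403252 ∉ [0.6, 1.4) ⇒ out
candidate 5: (m,n)=(-3,-11) → π∥ = -3-11·λ ≈ -49.596748, π⊥ = -3-11·λ' ≈ -0.403252 ∉ [0.6, 1.4) ⇒ out
candidate 6: (m,n)=(-24,18) → π∥ = -24+18·λ ≈ 52.249224, π⊥ = -24+18·λ' ≈ -28.249224 ∉ [0.6, 1.4) ⇒ out
candidate 7: (m,n)=(2,4) → π∥ = 2+4·λ ≈ 18.944272, π⊥ = 2+4·λ' ≈ 1.055728 ∈ [0.6, 1.4) ⇒ IN Λ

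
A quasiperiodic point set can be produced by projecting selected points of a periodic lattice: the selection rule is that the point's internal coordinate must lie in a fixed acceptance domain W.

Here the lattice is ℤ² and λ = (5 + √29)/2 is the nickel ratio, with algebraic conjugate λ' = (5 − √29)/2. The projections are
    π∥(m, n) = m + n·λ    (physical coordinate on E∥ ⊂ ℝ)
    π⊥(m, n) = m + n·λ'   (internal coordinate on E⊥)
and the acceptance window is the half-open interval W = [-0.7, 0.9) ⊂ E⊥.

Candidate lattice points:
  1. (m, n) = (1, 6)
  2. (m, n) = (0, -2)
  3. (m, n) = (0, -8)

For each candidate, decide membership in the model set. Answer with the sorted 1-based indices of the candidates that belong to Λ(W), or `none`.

Compute λ' = (5−√29)/2 = -0.19258, so π⊥(m,n) = m -0.19258·n.
#1 (1,6): internal coord 1 + (6)·λ' = -0.15549; -0.15549 ∈ [-0.7, 0.9) → IN Λ
#2 (0,-2): internal coord 0 + (-2)·λ' = +0.38516; +0.38516 ∈ [-0.7, 0.9) → IN Λ
#3 (0,-8): internal coord 0 + (-8)·λ' = +1.54066; +1.54066 ∉ [-0.7, 0.9) → out

1, 2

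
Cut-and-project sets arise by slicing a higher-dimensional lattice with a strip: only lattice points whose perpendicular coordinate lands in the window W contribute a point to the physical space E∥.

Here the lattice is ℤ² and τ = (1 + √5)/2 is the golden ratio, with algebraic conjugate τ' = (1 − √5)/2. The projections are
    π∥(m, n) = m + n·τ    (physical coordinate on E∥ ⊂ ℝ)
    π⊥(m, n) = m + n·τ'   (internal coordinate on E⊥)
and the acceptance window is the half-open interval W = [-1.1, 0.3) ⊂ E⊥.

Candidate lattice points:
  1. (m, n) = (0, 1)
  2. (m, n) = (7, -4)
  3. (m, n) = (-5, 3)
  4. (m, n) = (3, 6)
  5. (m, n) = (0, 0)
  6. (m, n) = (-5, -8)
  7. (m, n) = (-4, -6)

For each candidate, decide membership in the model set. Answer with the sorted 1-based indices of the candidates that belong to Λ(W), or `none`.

τ' = (1−√5)/2 ≈ -0.61803.
#1 (0,1): internal coord 0 + (1)·τ' = -0.61803; -0.61803 ∈ [-1.1, 0.3) → IN Λ
#2 (7,-4): internal coord 7 + (-4)·τ' = +9.47214; +9.47214 ∉ [-1.1, 0.3) → out
#3 (-5,3): internal coord -5 + (3)·τ' = -6.85410; -6.85410 ∉ [-1.1, 0.3) → out
#4 (3,6): internal coord 3 + (6)·τ' = -0.70820; -0.70820 ∈ [-1.1, 0.3) → IN Λ
#5 (0,0): internal coord 0 + (0)·τ' = +0.00000; +0.00000 ∈ [-1.1, 0.3) → IN Λ
#6 (-5,-8): internal coord -5 + (-8)·τ' = -0.05573; -0.05573 ∈ [-1.1, 0.3) → IN Λ
#7 (-4,-6): internal coord -4 + (-6)·τ' = -0.29180; -0.29180 ∈ [-1.1, 0.3) → IN Λ

1, 4, 5, 6, 7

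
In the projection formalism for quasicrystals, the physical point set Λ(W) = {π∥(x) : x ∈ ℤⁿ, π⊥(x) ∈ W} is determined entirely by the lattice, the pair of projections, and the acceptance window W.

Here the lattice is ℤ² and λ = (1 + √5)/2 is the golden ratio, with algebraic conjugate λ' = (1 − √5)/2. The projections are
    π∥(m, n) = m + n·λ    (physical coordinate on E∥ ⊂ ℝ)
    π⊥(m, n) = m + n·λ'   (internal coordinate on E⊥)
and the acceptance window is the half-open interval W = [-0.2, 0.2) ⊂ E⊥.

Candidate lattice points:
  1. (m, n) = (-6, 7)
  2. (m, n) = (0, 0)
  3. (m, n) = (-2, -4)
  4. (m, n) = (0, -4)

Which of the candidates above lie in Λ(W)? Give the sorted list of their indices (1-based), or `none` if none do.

λ' = (1−√5)/2 ≈ -0.618034.
#1 (-6,7): internal coord -6 + (7)·λ' = -10.326238; -10.326238 ∉ [-0.2, 0.2) → out
#2 (0,0): internal coord 0 + (0)·λ' = +0.000000; +0.000000 ∈ [-0.2, 0.2) → IN Λ
#3 (-2,-4): internal coord -2 + (-4)·λ' = +0.472136; +0.472136 ∉ [-0.2, 0.2) → out
#4 (0,-4): internal coord 0 + (-4)·λ' = +2.472136; +2.472136 ∉ [-0.2, 0.2) → out

2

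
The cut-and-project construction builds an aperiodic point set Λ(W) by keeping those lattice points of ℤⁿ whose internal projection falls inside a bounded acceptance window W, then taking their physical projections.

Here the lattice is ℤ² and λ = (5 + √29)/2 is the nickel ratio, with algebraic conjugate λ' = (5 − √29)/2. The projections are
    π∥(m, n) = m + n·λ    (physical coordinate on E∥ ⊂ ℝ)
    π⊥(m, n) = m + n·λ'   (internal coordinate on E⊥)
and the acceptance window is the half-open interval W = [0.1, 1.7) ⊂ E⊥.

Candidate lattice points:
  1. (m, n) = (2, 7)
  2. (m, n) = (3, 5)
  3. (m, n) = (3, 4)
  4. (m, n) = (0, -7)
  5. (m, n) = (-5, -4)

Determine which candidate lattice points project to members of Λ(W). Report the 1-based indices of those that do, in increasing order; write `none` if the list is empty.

1, 4

λ' = (5−√29)/2 ≈ -0.19258.
[1] lift (2,7): star map gives 0.65192; window check 0.1 ≤ 0.65192 < 1.7 is true → IN Λ
[2] lift (3,5): star map gives 2.03709; window check 0.1 ≤ 2.03709 < 1.7 is false → out
[3] lift (3,4): star map gives 2.22967; window check 0.1 ≤ 2.22967 < 1.7 is false → out
[4] lift (0,-7): star map gives 1.34808; window check 0.1 ≤ 1.34808 < 1.7 is true → IN Λ
[5] lift (-5,-4): star map gives -4.22967; window check 0.1 ≤ -4.22967 < 1.7 is false → out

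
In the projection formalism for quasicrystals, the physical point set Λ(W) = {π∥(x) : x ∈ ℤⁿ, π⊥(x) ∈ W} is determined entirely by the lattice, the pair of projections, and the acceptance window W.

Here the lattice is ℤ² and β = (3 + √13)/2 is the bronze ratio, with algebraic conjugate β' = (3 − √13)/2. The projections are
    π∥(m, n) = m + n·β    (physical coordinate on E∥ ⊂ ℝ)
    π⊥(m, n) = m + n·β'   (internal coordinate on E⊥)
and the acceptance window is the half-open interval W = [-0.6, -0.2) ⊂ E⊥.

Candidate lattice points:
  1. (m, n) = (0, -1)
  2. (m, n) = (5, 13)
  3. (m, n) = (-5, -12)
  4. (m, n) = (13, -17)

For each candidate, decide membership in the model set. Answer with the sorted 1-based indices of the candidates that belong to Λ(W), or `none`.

β' = (3−√13)/2 ≈ -0.3028.
#1 (0,-1): internal coord 0 + (-1)·β' = +0.3028; +0.3028 ∉ [-0.6, -0.2) → out
#2 (5,13): internal coord 5 + (13)·β' = +1.0639; +1.0639 ∉ [-0.6, -0.2) → out
#3 (-5,-12): internal coord -5 + (-12)·β' = -1.3667; -1.3667 ∉ [-0.6, -0.2) → out
#4 (13,-17): internal coord 13 + (-17)·β' = +18.1472; +18.1472 ∉ [-0.6, -0.2) → out

none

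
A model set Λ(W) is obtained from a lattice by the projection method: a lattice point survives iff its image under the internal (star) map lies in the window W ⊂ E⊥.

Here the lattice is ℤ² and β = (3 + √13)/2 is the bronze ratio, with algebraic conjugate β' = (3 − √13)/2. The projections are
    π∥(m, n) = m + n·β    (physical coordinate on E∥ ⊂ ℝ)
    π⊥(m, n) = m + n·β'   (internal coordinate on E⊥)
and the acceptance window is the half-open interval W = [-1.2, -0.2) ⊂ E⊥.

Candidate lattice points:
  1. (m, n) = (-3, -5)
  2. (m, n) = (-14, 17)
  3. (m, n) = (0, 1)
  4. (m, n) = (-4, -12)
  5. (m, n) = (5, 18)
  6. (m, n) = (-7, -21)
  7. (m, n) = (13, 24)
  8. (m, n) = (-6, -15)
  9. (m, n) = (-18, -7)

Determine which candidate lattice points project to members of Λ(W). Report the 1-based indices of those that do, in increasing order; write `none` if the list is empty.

β' = (3−√13)/2 ≈ -0.302776.
candidate 1: (m,n)=(-3,-5) → π∥ = -3-5·β ≈ -19.513878, π⊥ = -3-5·β' ≈ -1.486122 ∉ [-1.2, -0.2) ⇒ out
candidate 2: (m,n)=(-14,17) → π∥ = -14+17·β ≈ 42.147186, π⊥ = -14+17·β' ≈ -19.147186 ∉ [-1.2, -0.2) ⇒ out
candidate 3: (m,n)=(0,1) → π∥ = 0+1·β ≈ 3.302776, π⊥ = 0+1·β' ≈ -0.302776 ∈ [-1.2, -0.2) ⇒ IN Λ
candidate 4: (m,n)=(-4,-12) → π∥ = -4-12·β ≈ -43.633308, π⊥ = -4-12·β' ≈ -0.366692 ∈ [-1.2, -0.2) ⇒ IN Λ
candidate 5: (m,n)=(5,18) → π∥ = 5+18·β ≈ 64.449961, π⊥ = 5+18·β' ≈ -0.449961 ∈ [-1.2, -0.2) ⇒ IN Λ
candidate 6: (m,n)=(-7,-21) → π∥ = -7-21·β ≈ -76.358288, π⊥ = -7-21·β' ≈ -0.641712 ∈ [-1.2, -0.2) ⇒ IN Λ
candidate 7: (m,n)=(13,24) → π∥ = 13+24·β ≈ 92.266615, π⊥ = 13+24·β' ≈ 5.733385 ∉ [-1.2, -0.2) ⇒ out
candidate 8: (m,n)=(-6,-15) → π∥ = -6-15·β ≈ -55.541635, π⊥ = -6-15·β' ≈ -1.458365 ∉ [-1.2, -0.2) ⇒ out
candidate 9: (m,n)=(-18,-7) → π∥ = -18-7·β ≈ -41.119429, π⊥ = -18-7·β' ≈ -15.880571 ∉ [-1.2, -0.2) ⇒ out

3, 4, 5, 6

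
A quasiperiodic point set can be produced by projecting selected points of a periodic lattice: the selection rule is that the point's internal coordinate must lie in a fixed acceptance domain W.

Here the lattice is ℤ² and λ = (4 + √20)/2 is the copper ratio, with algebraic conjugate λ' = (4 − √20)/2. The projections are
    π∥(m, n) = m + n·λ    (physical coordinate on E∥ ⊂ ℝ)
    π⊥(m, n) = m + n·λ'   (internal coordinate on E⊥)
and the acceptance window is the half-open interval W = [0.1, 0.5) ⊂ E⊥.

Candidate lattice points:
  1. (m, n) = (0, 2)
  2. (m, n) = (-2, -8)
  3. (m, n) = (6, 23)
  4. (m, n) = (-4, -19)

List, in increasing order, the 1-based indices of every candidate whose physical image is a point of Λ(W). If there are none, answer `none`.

λ' = (4−√20)/2 ≈ -0.2361.
[1] lift (0,2): star map gives -0.4721; window check 0.1 ≤ -0.4721 < 0.5 is false → out
[2] lift (-2,-8): star map gives -0.1115; window check 0.1 ≤ -0.1115 < 0.5 is false → out
[3] lift (6,23): star map gives 0.5704; window check 0.1 ≤ 0.5704 < 0.5 is false → out
[4] lift (-4,-19): star map gives 0.4853; window check 0.1 ≤ 0.4853 < 0.5 is true → IN Λ

4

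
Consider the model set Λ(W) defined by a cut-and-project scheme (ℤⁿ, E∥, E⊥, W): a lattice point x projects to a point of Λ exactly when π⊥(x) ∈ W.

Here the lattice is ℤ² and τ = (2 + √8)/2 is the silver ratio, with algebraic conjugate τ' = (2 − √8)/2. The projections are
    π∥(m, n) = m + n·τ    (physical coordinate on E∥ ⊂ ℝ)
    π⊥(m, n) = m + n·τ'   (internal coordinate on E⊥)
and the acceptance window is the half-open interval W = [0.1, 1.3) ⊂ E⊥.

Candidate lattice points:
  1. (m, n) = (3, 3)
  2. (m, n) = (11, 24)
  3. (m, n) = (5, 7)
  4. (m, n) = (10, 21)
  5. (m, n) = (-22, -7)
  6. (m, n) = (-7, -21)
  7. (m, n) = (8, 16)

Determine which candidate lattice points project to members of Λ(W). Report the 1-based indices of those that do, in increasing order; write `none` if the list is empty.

2

Compute τ' = (2−√8)/2 = -0.414214, so π⊥(m,n) = m -0.414214·n.
#1 (3,3): internal coord 3 + (3)·τ' = +1.757359; +1.757359 ∉ [0.1, 1.3) → out
#2 (11,24): internal coord 11 + (24)·τ' = +1.058875; +1.058875 ∈ [0.1, 1.3) → IN Λ
#3 (5,7): internal coord 5 + (7)·τ' = +2.100505; +2.100505 ∉ [0.1, 1.3) → out
#4 (10,21): internal coord 10 + (21)·τ' = +1.301515; +1.301515 ∉ [0.1, 1.3) → out
#5 (-22,-7): internal coord -22 + (-7)·τ' = -19.100505; -19.100505 ∉ [0.1, 1.3) → out
#6 (-7,-21): internal coord -7 + (-21)·τ' = +1.698485; +1.698485 ∉ [0.1, 1.3) → out
#7 (8,16): internal coord 8 + (16)·τ' = +1.372583; +1.372583 ∉ [0.1, 1.3) → out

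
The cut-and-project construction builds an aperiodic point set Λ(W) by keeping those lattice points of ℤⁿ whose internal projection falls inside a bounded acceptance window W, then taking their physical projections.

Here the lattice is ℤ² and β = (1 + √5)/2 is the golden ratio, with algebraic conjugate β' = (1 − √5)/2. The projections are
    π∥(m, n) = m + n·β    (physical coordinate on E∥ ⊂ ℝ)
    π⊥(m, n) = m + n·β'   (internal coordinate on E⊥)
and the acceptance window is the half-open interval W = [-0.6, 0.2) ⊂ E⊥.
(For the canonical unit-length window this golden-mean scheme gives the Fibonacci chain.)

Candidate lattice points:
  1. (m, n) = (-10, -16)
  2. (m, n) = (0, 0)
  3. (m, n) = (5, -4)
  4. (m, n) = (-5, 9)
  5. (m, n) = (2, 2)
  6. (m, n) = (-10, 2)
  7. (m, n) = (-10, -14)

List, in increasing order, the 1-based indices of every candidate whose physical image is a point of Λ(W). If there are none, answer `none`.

1, 2

Numerically β ≈ 1.618034 and β' = −1/β ≈ -0.618034.
[1] lift (-10,-16): star map gives -0.111456; window check -0.6 ≤ -0.111456 < 0.2 is true → IN Λ
[2] lift (0,0): star map gives 0.000000; window check -0.6 ≤ 0.000000 < 0.2 is true → IN Λ
[3] lift (5,-4): star map gives 7.472136; window check -0.6 ≤ 7.472136 < 0.2 is false → out
[4] lift (-5,9): star map gives -10.562306; window check -0.6 ≤ -10.562306 < 0.2 is false → out
[5] lift (2,2): star map gives 0.763932; window check -0.6 ≤ 0.763932 < 0.2 is false → out
[6] lift (-10,2): star map gives -11.236068; window check -0.6 ≤ -11.236068 < 0.2 is false → out
[7] lift (-10,-14): star map gives -1.347524; window check -0.6 ≤ -1.347524 < 0.2 is false → out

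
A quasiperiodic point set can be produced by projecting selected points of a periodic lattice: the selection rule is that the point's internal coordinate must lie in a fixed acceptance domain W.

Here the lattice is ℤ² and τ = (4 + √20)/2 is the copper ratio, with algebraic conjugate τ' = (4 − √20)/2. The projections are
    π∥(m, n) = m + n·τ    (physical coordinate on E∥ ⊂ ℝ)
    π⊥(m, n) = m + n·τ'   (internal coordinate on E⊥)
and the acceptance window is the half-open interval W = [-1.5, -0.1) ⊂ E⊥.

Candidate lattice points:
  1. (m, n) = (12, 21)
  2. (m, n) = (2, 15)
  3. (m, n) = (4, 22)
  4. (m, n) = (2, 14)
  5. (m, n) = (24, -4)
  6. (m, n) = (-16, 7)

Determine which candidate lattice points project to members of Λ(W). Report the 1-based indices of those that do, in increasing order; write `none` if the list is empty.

τ' = (4−√20)/2 ≈ -0.23607.
#1 (12,21): internal coord 12 + (21)·τ' = +7.04257; +7.04257 ∉ [-1.5, -0.1) → out
#2 (2,15): internal coord 2 + (15)·τ' = -1.54102; -1.54102 ∉ [-1.5, -0.1) → out
#3 (4,22): internal coord 4 + (22)·τ' = -1.19350; -1.19350 ∈ [-1.5, -0.1) → IN Λ
#4 (2,14): internal coord 2 + (14)·τ' = -1.30495; -1.30495 ∈ [-1.5, -0.1) → IN Λ
#5 (24,-4): internal coord 24 + (-4)·τ' = +24.94427; +24.94427 ∉ [-1.5, -0.1) → out
#6 (-16,7): internal coord -16 + (7)·τ' = -17.65248; -17.65248 ∉ [-1.5, -0.1) → out

3, 4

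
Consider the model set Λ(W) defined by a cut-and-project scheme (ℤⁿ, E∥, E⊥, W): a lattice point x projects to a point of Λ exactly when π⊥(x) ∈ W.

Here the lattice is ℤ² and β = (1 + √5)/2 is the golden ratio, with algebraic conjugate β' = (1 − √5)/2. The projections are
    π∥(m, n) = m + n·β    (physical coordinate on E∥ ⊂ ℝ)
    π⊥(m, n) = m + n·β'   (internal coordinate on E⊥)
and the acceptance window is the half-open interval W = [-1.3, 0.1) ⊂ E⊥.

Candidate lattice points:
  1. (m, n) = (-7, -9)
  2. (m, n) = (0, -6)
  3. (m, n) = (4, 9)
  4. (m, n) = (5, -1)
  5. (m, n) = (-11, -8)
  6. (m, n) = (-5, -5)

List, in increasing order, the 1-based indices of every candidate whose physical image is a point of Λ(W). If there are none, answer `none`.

Numerically β ≈ 1.618034 and β' = −1/β ≈ -0.618034.
[1] lift (-7,-9): star map gives -1.437694; window check -1.3 ≤ -1.437694 < 0.1 is false → out
[2] lift (0,-6): star map gives 3.708204; window check -1.3 ≤ 3.708204 < 0.1 is false → out
[3] lift (4,9): star map gives -1.562306; window check -1.3 ≤ -1.562306 < 0.1 is false → out
[4] lift (5,-1): star map gives 5.618034; window check -1.3 ≤ 5.618034 < 0.1 is false → out
[5] lift (-11,-8): star map gives -6.055728; window check -1.3 ≤ -6.055728 < 0.1 is false → out
[6] lift (-5,-5): star map gives -1.909830; window check -1.3 ≤ -1.909830 < 0.1 is false → out

none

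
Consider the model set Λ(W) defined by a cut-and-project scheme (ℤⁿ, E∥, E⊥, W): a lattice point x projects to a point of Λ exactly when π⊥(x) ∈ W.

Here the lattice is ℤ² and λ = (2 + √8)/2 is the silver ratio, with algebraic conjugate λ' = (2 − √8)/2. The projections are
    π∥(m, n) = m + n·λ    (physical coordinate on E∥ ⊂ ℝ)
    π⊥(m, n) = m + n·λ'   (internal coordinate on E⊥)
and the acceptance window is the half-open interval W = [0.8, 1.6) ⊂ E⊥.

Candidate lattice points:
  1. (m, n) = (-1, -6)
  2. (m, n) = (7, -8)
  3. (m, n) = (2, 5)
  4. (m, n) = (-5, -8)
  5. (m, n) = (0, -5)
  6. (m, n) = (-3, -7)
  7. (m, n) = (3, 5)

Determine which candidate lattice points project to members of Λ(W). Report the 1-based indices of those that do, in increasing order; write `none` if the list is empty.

Compute λ' = (2−√8)/2 = -0.41421, so π⊥(m,n) = m -0.41421·n.
candidate 1: (m,n)=(-1,-6) → π∥ = -1-6·λ ≈ -15.48528, π⊥ = -1-6·λ' ≈ 1.48528 ∈ [0.8, 1.6) ⇒ IN Λ
candidate 2: (m,n)=(7,-8) → π∥ = 7-8·λ ≈ -12.31371, π⊥ = 7-8·λ' ≈ 10.31371 ∉ [0.8, 1.6) ⇒ out
candidate 3: (m,n)=(2,5) → π∥ = 2+5·λ ≈ 14.07107, π⊥ = 2+5·λ' ≈ -0.07107 ∉ [0.8, 1.6) ⇒ out
candidate 4: (m,n)=(-5,-8) → π∥ = -5-8·λ ≈ -24.31371, π⊥ = -5-8·λ' ≈ -1.68629 ∉ [0.8, 1.6) ⇒ out
candidate 5: (m,n)=(0,-5) → π∥ = 0-5·λ ≈ -12.07107, π⊥ = 0-5·λ' ≈ 2.07107 ∉ [0.8, 1.6) ⇒ out
candidate 6: (m,n)=(-3,-7) → π∥ = -3-7·λ ≈ -19.89949, π⊥ = -3-7·λ' ≈ -0.10051 ∉ [0.8, 1.6) ⇒ out
candidate 7: (m,n)=(3,5) → π∥ = 3+5·λ ≈ 15.07107, π⊥ = 3+5·λ' ≈ 0.92893 ∈ [0.8, 1.6) ⇒ IN Λ

1, 7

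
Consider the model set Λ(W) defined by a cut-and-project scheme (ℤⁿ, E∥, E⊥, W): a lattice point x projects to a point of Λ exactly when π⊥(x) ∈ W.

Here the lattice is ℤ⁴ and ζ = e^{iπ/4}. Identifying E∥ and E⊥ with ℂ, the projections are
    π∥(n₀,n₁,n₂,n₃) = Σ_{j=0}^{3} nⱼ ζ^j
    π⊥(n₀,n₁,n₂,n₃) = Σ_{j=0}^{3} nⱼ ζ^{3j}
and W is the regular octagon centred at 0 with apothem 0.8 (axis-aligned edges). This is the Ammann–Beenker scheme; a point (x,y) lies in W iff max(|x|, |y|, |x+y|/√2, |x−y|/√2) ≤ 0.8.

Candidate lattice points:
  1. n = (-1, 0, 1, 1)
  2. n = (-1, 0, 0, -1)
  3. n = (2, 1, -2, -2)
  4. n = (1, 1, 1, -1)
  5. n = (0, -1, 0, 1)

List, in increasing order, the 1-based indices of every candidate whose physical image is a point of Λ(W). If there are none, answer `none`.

Internal map: ζ^{3j} for j=0..3 gives (1,0), (−√2/2,√2/2), (0,−1), (√2/2,√2/2).
#1 (-1, 0, 1, 1): internal (-0.2929, -0.2929); octagon support 0.4142 vs apothem 0.8 → ∈ W
#2 (-1, 0, 0, -1): internal (-1.7071, -0.7071); octagon support 1.7071 vs apothem 0.8 → ∉ W
#3 (2, 1, -2, -2): internal (-0.1213, 1.2929); octagon support 1.2929 vs apothem 0.8 → ∉ W
#4 (1, 1, 1, -1): internal (-0.4142, -1.0000); octagon support 1.0000 vs apothem 0.8 → ∉ W
#5 (0, -1, 0, 1): internal (1.4142, 0.0000); octagon support 1.4142 vs apothem 0.8 → ∉ W

1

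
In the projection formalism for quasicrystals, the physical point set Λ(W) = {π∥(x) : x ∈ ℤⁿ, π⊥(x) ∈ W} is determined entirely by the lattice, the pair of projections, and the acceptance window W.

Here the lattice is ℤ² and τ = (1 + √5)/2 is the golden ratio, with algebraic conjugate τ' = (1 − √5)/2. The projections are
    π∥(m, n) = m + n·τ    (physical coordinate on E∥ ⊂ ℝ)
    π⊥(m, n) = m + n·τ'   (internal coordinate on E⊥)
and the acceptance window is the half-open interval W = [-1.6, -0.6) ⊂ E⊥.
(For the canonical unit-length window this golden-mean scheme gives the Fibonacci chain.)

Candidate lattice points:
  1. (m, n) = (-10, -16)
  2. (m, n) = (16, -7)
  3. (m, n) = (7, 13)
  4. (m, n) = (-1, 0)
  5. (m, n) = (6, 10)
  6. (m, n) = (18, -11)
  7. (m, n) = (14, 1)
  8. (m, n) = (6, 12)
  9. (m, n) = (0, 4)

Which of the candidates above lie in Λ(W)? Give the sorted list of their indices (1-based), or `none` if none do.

3, 4, 8

Compute τ' = (1−√5)/2 = -0.618034, so π⊥(m,n) = m -0.618034·n.
[1] lift (-10,-16): star map gives -0.111456; window check -1.6 ≤ -0.111456 < -0.6 is false → out
[2] lift (16,-7): star map gives 20.326238; window check -1.6 ≤ 20.326238 < -0.6 is false → out
[3] lift (7,13): star map gives -1.034442; window check -1.6 ≤ -1.034442 < -0.6 is true → IN Λ
[4] lift (-1,0): star map gives -1.000000; window check -1.6 ≤ -1.000000 < -0.6 is true → IN Λ
[5] lift (6,10): star map gives -0.180340; window check -1.6 ≤ -0.180340 < -0.6 is false → out
[6] lift (18,-11): star map gives 24.798374; window check -1.6 ≤ 24.798374 < -0.6 is false → out
[7] lift (14,1): star map gives 13.381966; window check -1.6 ≤ 13.381966 < -0.6 is false → out
[8] lift (6,12): star map gives -1.416408; window check -1.6 ≤ -1.416408 < -0.6 is true → IN Λ
[9] lift (0,4): star map gives -2.472136; window check -1.6 ≤ -2.472136 < -0.6 is false → out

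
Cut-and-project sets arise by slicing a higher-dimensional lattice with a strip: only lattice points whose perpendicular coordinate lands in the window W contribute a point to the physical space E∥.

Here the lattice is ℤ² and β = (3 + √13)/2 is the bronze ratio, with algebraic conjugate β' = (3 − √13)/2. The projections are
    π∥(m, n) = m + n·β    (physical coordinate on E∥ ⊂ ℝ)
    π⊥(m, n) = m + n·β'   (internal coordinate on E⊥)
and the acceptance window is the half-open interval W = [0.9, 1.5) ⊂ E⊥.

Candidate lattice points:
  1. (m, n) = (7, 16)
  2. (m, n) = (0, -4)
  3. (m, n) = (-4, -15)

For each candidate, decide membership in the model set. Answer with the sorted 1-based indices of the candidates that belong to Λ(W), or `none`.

2

β' = (3−√13)/2 ≈ -0.3028.
candidate 1: (m,n)=(7,16) → π∥ = 7+16·β ≈ 59.8444, π⊥ = 7+16·β' ≈ 2.1556 ∉ [0.9, 1.5) ⇒ out
candidate 2: (m,n)=(0,-4) → π∥ = 0-4·β ≈ -13.2111, π⊥ = 0-4·β' ≈ 1.2111 ∈ [0.9, 1.5) ⇒ IN Λ
candidate 3: (m,n)=(-4,-15) → π∥ = -4-15·β ≈ -53.5416, π⊥ = -4-15·β' ≈ 0.5416 ∉ [0.9, 1.5) ⇒ out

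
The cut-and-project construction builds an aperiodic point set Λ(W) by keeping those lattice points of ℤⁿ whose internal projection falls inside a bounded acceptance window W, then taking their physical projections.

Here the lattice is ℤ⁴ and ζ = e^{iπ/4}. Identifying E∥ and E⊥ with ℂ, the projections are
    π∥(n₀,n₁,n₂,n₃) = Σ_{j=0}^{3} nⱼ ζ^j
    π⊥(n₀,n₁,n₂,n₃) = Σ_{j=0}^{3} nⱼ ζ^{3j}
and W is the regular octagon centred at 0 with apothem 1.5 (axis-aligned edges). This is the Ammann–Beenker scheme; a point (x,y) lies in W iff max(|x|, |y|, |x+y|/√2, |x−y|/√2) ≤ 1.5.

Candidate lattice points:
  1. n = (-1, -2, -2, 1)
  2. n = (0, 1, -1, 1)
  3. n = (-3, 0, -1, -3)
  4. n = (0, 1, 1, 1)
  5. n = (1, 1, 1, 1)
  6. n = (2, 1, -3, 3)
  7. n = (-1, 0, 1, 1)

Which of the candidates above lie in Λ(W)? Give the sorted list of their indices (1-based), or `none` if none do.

4, 5, 7

With ζ = e^{iπ/4} the internal vectors are ζ^0,ζ^3,ζ^6,ζ^9.
candidate 1: n = (-1, -2, -2, 1) → π⊥ ≈ (+1.1213, +1.2929); max(|x|,|y|,|x±y|/√2) = 1.7071 > 1.5 ⇒ ∉ W
candidate 2: n = (0, 1, -1, 1) → π⊥ ≈ (+0.0000, +2.4142); max(|x|,|y|,|x±y|/√2) = 2.4142 > 1.5 ⇒ ∉ W
candidate 3: n = (-3, 0, -1, -3) → π⊥ ≈ (-5.1213, -1.1213); max(|x|,|y|,|x±y|/√2) = 5.1213 > 1.5 ⇒ ∉ W
candidate 4: n = (0, 1, 1, 1) → π⊥ ≈ (+0.0000, +0.4142); max(|x|,|y|,|x±y|/√2) = 0.4142 ≤ 1.5 ⇒ ∈ W
candidate 5: n = (1, 1, 1, 1) → π⊥ ≈ (+1.0000, +0.4142); max(|x|,|y|,|x±y|/√2) = 1.0000 ≤ 1.5 ⇒ ∈ W
candidate 6: n = (2, 1, -3, 3) → π⊥ ≈ (+3.4142, +5.8284); max(|x|,|y|,|x±y|/√2) = 6.5355 > 1.5 ⇒ ∉ W
candidate 7: n = (-1, 0, 1, 1) → π⊥ ≈ (-0.2929, -0.2929); max(|x|,|y|,|x±y|/√2) = 0.4142 ≤ 1.5 ⇒ ∈ W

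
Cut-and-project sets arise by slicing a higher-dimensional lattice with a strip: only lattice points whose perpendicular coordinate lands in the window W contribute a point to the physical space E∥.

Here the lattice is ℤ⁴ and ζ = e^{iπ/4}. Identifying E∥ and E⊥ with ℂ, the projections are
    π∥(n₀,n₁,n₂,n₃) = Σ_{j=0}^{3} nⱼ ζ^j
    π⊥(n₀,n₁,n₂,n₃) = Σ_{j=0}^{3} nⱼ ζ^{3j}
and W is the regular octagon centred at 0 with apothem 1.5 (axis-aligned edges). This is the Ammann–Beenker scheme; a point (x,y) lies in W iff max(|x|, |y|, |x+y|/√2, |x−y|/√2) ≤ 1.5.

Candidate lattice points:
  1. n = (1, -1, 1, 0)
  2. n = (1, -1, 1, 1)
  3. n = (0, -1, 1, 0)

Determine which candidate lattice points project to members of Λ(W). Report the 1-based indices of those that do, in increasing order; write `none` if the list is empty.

With ζ = e^{iπ/4} the internal vectors are ζ^0,ζ^3,ζ^6,ζ^9.
#1 (1, -1, 1, 0): internal (1.707107, -1.707107); octagon support 2.414214 vs apothem 1.5 → ∉ W
#2 (1, -1, 1, 1): internal (2.414214, -1.000000); octagon support 2.414214 vs apothem 1.5 → ∉ W
#3 (0, -1, 1, 0): internal (0.707107, -1.707107); octagon support 1.707107 vs apothem 1.5 → ∉ W

none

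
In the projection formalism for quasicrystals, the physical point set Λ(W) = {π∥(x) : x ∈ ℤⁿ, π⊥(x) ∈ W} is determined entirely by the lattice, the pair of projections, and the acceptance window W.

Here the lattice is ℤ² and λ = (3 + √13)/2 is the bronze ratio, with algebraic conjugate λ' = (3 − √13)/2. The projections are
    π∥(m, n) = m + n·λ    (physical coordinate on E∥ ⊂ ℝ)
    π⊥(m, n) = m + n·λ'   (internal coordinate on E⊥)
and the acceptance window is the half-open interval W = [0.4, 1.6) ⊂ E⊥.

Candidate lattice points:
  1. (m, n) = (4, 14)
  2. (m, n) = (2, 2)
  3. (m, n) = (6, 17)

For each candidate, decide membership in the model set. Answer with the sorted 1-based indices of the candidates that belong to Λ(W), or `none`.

Numerically λ ≈ 3.3028 and λ' = −1/λ ≈ -0.3028.
#1 (4,14): internal coord 4 + (14)·λ' = -0.2389; -0.2389 ∉ [0.4, 1.6) → out
#2 (2,2): internal coord 2 + (2)·λ' = +1.3944; +1.3944 ∈ [0.4, 1.6) → IN Λ
#3 (6,17): internal coord 6 + (17)·λ' = +0.8528; +0.8528 ∈ [0.4, 1.6) → IN Λ

2, 3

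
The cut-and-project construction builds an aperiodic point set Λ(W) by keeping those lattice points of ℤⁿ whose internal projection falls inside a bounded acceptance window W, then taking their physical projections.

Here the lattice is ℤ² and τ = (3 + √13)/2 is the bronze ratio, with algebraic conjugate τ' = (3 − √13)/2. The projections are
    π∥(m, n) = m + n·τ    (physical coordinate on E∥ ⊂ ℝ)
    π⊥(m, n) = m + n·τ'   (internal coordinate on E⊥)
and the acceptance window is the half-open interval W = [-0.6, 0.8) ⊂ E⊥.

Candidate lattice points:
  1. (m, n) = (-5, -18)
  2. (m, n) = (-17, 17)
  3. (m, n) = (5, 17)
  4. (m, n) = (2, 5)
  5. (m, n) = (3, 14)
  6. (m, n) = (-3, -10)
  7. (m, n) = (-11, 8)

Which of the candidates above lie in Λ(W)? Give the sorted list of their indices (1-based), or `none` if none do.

1, 3, 4, 6

Numerically τ ≈ 3.3028 and τ' = −1/τ ≈ -0.3028.
#1 (-5,-18): internal coord -5 + (-18)·τ' = +0.4500; +0.4500 ∈ [-0.6, 0.8) → IN Λ
#2 (-17,17): internal coord -17 + (17)·τ' = -22.1472; -22.1472 ∉ [-0.6, 0.8) → out
#3 (5,17): internal coord 5 + (17)·τ' = -0.1472; -0.1472 ∈ [-0.6, 0.8) → IN Λ
#4 (2,5): internal coord 2 + (5)·τ' = +0.4861; +0.4861 ∈ [-0.6, 0.8) → IN Λ
#5 (3,14): internal coord 3 + (14)·τ' = -1.2389; -1.2389 ∉ [-0.6, 0.8) → out
#6 (-3,-10): internal coord -3 + (-10)·τ' = +0.0278; +0.0278 ∈ [-0.6, 0.8) → IN Λ
#7 (-11,8): internal coord -11 + (8)·τ' = -13.4222; -13.4222 ∉ [-0.6, 0.8) → out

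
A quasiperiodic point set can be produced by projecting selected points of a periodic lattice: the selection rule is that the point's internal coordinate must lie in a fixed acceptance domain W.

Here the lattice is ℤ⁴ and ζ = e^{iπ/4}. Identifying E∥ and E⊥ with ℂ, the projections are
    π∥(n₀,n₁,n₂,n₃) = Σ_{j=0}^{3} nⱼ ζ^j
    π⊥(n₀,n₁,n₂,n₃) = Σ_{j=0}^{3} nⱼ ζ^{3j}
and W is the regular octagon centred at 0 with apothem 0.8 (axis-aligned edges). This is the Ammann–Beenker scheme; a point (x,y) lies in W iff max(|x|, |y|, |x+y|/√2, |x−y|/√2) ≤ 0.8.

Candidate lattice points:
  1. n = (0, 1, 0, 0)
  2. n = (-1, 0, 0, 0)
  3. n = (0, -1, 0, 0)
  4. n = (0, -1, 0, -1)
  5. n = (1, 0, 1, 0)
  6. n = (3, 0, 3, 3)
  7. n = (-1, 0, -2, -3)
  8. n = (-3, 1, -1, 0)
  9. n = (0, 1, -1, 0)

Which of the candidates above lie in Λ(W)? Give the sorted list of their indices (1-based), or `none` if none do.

none

π⊥(n) = n₀ + n₁ζ³ + n₂ζ⁶ + n₃ζ⁹ where ζ = e^{iπ/4}.
candidate 1: n = (0, 1, 0, 0) → π⊥ ≈ (-0.707107, +0.707107); max(|x|,|y|,|x±y|/√2) = 1.000000 > 0.8 ⇒ ∉ W
candidate 2: n = (-1, 0, 0, 0) → π⊥ ≈ (-1.000000, +0.000000); max(|x|,|y|,|x±y|/√2) = 1.000000 > 0.8 ⇒ ∉ W
candidate 3: n = (0, -1, 0, 0) → π⊥ ≈ (+0.707107, -0.707107); max(|x|,|y|,|x±y|/√2) = 1.000000 > 0.8 ⇒ ∉ W
candidate 4: n = (0, -1, 0, -1) → π⊥ ≈ (+0.000000, -1.414214); max(|x|,|y|,|x±y|/√2) = 1.414214 > 0.8 ⇒ ∉ W
candidate 5: n = (1, 0, 1, 0) → π⊥ ≈ (+1.000000, -1.000000); max(|x|,|y|,|x±y|/√2) = 1.414214 > 0.8 ⇒ ∉ W
candidate 6: n = (3, 0, 3, 3) → π⊥ ≈ (+5.121320, -0.878680); max(|x|,|y|,|x±y|/√2) = 5.121320 > 0.8 ⇒ ∉ W
candidate 7: n = (-1, 0, -2, -3) → π⊥ ≈ (-3.121320, -0.121320); max(|x|,|y|,|x±y|/√2) = 3.121320 > 0.8 ⇒ ∉ W
candidate 8: n = (-3, 1, -1, 0) → π⊥ ≈ (-3.707107, +1.707107); max(|x|,|y|,|x±y|/√2) = 3.828427 > 0.8 ⇒ ∉ W
candidate 9: n = (0, 1, -1, 0) → π⊥ ≈ (-0.707107, +1.707107); max(|x|,|y|,|x±y|/√2) = 1.707107 > 0.8 ⇒ ∉ W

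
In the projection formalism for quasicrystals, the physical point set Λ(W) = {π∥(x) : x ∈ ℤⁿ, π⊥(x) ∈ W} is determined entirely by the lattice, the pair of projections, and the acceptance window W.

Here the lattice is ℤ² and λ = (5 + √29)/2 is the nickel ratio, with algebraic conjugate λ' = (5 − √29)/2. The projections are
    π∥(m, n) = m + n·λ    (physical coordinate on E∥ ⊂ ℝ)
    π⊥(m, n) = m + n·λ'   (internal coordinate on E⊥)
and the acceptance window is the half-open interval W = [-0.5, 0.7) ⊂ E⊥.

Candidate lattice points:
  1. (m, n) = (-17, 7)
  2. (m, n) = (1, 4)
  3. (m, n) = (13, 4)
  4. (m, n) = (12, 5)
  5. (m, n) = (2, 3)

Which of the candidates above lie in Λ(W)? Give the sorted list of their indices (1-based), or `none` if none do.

Numerically λ ≈ 5.192582 and λ' = −1/λ ≈ -0.192582.
#1 (-17,7): internal coord -17 + (7)·λ' = -18.348077; -18.348077 ∉ [-0.5, 0.7) → out
#2 (1,4): internal coord 1 + (4)·λ' = +0.229670; +0.229670 ∈ [-0.5, 0.7) → IN Λ
#3 (13,4): internal coord 13 + (4)·λ' = +12.229670; +12.229670 ∉ [-0.5, 0.7) → out
#4 (12,5): internal coord 12 + (5)·λ' = +11.037088; +11.037088 ∉ [-0.5, 0.7) → out
#5 (2,3): internal coord 2 + (3)·λ' = +1.422253; +1.422253 ∉ [-0.5, 0.7) → out

2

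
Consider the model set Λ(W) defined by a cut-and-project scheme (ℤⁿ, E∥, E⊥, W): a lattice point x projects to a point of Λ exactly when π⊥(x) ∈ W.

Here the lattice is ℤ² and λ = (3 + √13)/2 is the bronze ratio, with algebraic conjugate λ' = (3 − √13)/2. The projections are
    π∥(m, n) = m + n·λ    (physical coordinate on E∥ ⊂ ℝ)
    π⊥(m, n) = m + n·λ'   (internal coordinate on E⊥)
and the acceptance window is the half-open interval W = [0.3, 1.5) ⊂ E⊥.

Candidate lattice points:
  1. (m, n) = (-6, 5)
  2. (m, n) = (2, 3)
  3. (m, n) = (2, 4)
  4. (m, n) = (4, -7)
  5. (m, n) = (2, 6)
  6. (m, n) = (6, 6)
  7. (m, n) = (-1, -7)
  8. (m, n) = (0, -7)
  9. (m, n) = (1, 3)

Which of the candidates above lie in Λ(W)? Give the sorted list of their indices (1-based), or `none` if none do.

Compute λ' = (3−√13)/2 = -0.30278, so π⊥(m,n) = m -0.30278·n.
[1] lift (-6,5): star map gives -7.51388; window check 0.3 ≤ -7.51388 < 1.5 is false → out
[2] lift (2,3): star map gives 1.09167; window check 0.3 ≤ 1.09167 < 1.5 is true → IN Λ
[3] lift (2,4): star map gives 0.78890; window check 0.3 ≤ 0.78890 < 1.5 is true → IN Λ
[4] lift (4,-7): star map gives 6.11943; window check 0.3 ≤ 6.11943 < 1.5 is false → out
[5] lift (2,6): star map gives 0.18335; window check 0.3 ≤ 0.18335 < 1.5 is false → out
[6] lift (6,6): star map gives 4.18335; window check 0.3 ≤ 4.18335 < 1.5 is false → out
[7] lift (-1,-7): star map gives 1.11943; window check 0.3 ≤ 1.11943 < 1.5 is true → IN Λ
[8] lift (0,-7): star map gives 2.11943; window check 0.3 ≤ 2.11943 < 1.5 is false → out
[9] lift (1,3): star map gives 0.09167; window check 0.3 ≤ 0.09167 < 1.5 is false → out

2, 3, 7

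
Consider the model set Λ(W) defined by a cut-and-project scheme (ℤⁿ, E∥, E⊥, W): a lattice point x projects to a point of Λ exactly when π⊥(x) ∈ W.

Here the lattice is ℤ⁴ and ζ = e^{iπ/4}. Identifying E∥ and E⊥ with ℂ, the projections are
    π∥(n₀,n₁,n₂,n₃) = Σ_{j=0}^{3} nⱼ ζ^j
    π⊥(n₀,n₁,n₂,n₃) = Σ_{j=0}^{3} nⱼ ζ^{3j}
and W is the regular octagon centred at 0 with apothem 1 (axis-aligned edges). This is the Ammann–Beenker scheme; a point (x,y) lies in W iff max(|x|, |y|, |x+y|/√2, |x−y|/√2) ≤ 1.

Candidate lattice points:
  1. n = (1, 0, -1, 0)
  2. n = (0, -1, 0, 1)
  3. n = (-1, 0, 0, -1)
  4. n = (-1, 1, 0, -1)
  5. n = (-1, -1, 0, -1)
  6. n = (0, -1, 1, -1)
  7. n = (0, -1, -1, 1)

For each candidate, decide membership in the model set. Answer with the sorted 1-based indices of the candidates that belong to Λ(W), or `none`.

Internal map: ζ^{3j} for j=0..3 gives (1,0), (−√2/2,√2/2), (0,−1), (√2/2,√2/2).
candidate 1: n = (1, 0, -1, 0) → π⊥ ≈ (+1.000000, +1.000000); max(|x|,|y|,|x±y|/√2) = 1.414214 > 1 ⇒ ∉ W
candidate 2: n = (0, -1, 0, 1) → π⊥ ≈ (+1.414214, +0.000000); max(|x|,|y|,|x±y|/√2) = 1.414214 > 1 ⇒ ∉ W
candidate 3: n = (-1, 0, 0, -1) → π⊥ ≈ (-1.707107, -0.707107); max(|x|,|y|,|x±y|/√2) = 1.707107 > 1 ⇒ ∉ W
candidate 4: n = (-1, 1, 0, -1) → π⊥ ≈ (-2.414214, +0.000000); max(|x|,|y|,|x±y|/√2) = 2.414214 > 1 ⇒ ∉ W
candidate 5: n = (-1, -1, 0, -1) → π⊥ ≈ (-1.000000, -1.414214); max(|x|,|y|,|x±y|/√2) = 1.707107 > 1 ⇒ ∉ W
candidate 6: n = (0, -1, 1, -1) → π⊥ ≈ (+0.000000, -2.414214); max(|x|,|y|,|x±y|/√2) = 2.414214 > 1 ⇒ ∉ W
candidate 7: n = (0, -1, -1, 1) → π⊥ ≈ (+1.414214, +1.000000); max(|x|,|y|,|x±y|/√2) = 1.707107 > 1 ⇒ ∉ W

none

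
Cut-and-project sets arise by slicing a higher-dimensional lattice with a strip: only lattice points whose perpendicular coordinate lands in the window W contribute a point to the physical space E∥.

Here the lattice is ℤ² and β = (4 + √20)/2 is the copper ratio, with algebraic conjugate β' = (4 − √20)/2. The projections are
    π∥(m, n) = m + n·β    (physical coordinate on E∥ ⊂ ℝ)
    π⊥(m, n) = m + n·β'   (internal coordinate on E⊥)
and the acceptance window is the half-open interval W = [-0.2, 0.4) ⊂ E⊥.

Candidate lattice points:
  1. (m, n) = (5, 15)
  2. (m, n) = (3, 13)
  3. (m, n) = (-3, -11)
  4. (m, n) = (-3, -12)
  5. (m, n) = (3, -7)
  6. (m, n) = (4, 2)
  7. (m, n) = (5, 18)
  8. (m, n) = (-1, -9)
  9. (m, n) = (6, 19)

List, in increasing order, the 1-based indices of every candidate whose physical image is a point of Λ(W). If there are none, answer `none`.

2, 4

Numerically β ≈ 4.23607 and β' = −1/β ≈ -0.23607.
candidate 1: (m,n)=(5,15) → π∥ = 5+15·β ≈ 68.54102, π⊥ = 5+15·β' ≈ 1.45898 ∉ [-0.2, 0.4) ⇒ out
candidate 2: (m,n)=(3,13) → π∥ = 3+13·β ≈ 58.06888, π⊥ = 3+13·β' ≈ -0.06888 ∈ [-0.2, 0.4) ⇒ IN Λ
candidate 3: (m,n)=(-3,-11) → π∥ = -3-11·β ≈ -49.59675, π⊥ = -3-11·β' ≈ -0.40325 ∉ [-0.2, 0.4) ⇒ out
candidate 4: (m,n)=(-3,-12) → π∥ = -3-12·β ≈ -53.83282, π⊥ = -3-12·β' ≈ -0.16718 ∈ [-0.2, 0.4) ⇒ IN Λ
candidate 5: (m,n)=(3,-7) → π∥ = 3-7·β ≈ -26.65248, π⊥ = 3-7·β' ≈ 4.65248 ∉ [-0.2, 0.4) ⇒ out
candidate 6: (m,n)=(4,2) → π∥ = 4+2·β ≈ 12.47214, π⊥ = 4+2·β' ≈ 3.52786 ∉ [-0.2, 0.4) ⇒ out
candidate 7: (m,n)=(5,18) → π∥ = 5+18·β ≈ 81.24922, π⊥ = 5+18·β' ≈ 0.75078 ∉ [-0.2, 0.4) ⇒ out
candidate 8: (m,n)=(-1,-9) → π∥ = -1-9·β ≈ -39.12461, π⊥ = -1-9·β' ≈ 1.12461 ∉ [-0.2, 0.4) ⇒ out
candidate 9: (m,n)=(6,19) → π∥ = 6+19·β ≈ 86.48529, π⊥ = 6+19·β' ≈ 1.51471 ∉ [-0.2, 0.4) ⇒ out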